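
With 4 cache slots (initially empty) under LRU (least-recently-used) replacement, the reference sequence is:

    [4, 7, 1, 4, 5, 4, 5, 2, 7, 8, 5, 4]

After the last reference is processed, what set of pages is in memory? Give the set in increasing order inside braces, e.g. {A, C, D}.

4 -> miss, frames [4]
7 -> miss, frames [4, 7]
1 -> miss, frames [4, 7, 1]
4 -> hit
5 -> miss, frames [7, 1, 4, 5]
4 -> hit
5 -> hit
2 -> miss, evict 7, frames [1, 4, 5, 2]
7 -> miss, evict 1, frames [4, 5, 2, 7]
8 -> miss, evict 4, frames [5, 2, 7, 8]
5 -> hit
4 -> miss, evict 2, frames [7, 8, 5, 4]

{4, 5, 7, 8}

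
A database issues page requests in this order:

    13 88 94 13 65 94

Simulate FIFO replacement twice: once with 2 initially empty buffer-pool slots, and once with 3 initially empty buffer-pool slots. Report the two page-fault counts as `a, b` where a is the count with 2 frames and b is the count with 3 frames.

6, 4

2 frames: F F F F F F → 6 faults.
3 frames: F F F . F . → 4 faults.
4 < 6: adding a frame reduced faults, as is typical.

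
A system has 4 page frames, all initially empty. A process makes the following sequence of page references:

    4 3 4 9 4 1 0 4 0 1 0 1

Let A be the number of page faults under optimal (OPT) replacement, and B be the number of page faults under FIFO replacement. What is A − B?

-1

Under OPT: F F . F . F F . . . . . → 5 faults.
Under FIFO: F F . F . F F F . . . . → 6 faults.
A − B = 5 − 6 = -1.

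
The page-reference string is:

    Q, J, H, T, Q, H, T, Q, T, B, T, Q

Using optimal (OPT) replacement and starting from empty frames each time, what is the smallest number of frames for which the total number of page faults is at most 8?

f=1: 12 faults
f=2: 8 faults
f=3: 5 faults
f=4: 5 faults
f=5: 5 faults
Smallest f with faults ≤ 8 is 2.

2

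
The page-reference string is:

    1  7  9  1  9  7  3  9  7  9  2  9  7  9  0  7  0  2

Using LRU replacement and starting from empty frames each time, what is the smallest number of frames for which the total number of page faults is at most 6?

f=1: 18 faults
f=2: 13 faults
f=3: 7 faults
f=4: 6 faults
f=5: 6 faults
f=6: 6 faults
Smallest f with faults ≤ 6 is 4.

4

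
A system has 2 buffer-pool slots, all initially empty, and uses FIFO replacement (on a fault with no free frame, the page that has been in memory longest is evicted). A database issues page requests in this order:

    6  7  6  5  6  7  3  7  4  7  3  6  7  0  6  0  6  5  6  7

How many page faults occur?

6 -> miss, frames {6}
7 -> miss, frames {6,7}
6 -> hit
5 -> miss, evict 6, frames {7,5}
6 -> miss, evict 7, frames {5,6}
7 -> miss, evict 5, frames {6,7}
3 -> miss, evict 6, frames {7,3}
7 -> hit
4 -> miss, evict 7, frames {3,4}
7 -> miss, evict 3, frames {4,7}
3 -> miss, evict 4, frames {7,3}
6 -> miss, evict 7, frames {3,6}
7 -> miss, evict 3, frames {6,7}
0 -> miss, evict 6, frames {7,0}
6 -> miss, evict 7, frames {0,6}
0 -> hit
6 -> hit
5 -> miss, evict 0, frames {6,5}
6 -> hit
7 -> miss, evict 6, frames {5,7}
Page faults: 15.

15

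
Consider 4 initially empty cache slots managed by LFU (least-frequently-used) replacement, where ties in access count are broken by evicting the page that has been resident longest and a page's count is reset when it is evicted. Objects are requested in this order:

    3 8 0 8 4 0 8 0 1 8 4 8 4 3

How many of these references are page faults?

6

3 -> miss, frames {3}
8 -> miss, frames {3,8}
0 -> miss, frames {3,8,0}
8 -> hit
4 -> miss, frames {3,8,0,4}
0 -> hit
8 -> hit
0 -> hit
1 -> miss, evict 3, frames {8,0,4,1}
8 -> hit
4 -> hit
8 -> hit
4 -> hit
3 -> miss, evict 1, frames {8,0,4,3}
Page faults: 6.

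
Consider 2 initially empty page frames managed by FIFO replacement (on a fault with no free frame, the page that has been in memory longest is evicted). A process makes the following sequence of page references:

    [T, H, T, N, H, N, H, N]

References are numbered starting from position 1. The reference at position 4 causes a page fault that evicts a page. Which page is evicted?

T

pos 1: T -> fault, frames [T]
pos 2: H -> fault, frames [T, H]
pos 3: T -> hit
pos 4: N -> fault, evict T, frames [H, N]
At position 4, page T is evicted.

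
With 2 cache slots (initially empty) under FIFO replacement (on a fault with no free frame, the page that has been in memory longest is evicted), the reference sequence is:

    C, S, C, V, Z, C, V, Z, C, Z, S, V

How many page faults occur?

10

C → fault, frames {C}
S → fault, frames {C,S}
C → hit
V → fault, evict C, frames {S,V}
Z → fault, evict S, frames {V,Z}
C → fault, evict V, frames {Z,C}
V → fault, evict Z, frames {C,V}
Z → fault, evict C, frames {V,Z}
C → fault, evict V, frames {Z,C}
Z → hit
S → fault, evict Z, frames {C,S}
V → fault, evict C, frames {S,V}
Page faults: 10.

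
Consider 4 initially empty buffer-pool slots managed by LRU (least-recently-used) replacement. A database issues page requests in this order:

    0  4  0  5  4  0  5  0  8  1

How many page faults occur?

0: miss, frames {0}
4: miss, frames {0,4}
0: hit
5: miss, frames {4,0,5}
4: hit
0: hit
5: hit
0: hit
8: miss, frames {4,5,0,8}
1: miss, evict 4, frames {5,0,8,1}
Page faults: 5.

5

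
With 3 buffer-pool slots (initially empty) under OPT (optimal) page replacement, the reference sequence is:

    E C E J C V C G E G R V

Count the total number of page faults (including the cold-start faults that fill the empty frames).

E → fault, frames {E}
C → fault, frames {E,C}
E → hit
J → fault, frames {E,C,J}
C → hit
V → fault, evict J, frames {E,C,V}
C → hit
G → fault, evict C, frames {E,V,G}
E → hit
G → hit
R → fault, evict G, frames {E,V,R}
V → hit
Page faults: 6.

6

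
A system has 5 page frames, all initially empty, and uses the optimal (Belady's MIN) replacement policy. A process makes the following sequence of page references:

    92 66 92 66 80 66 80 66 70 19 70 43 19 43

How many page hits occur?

8

92: fault, frames [92]
66: fault, frames [92, 66]
92: hit
66: hit
80: fault, frames [92, 66, 80]
66: hit
80: hit
66: hit
70: fault, frames [92, 66, 80, 70]
19: fault, frames [92, 66, 80, 70, 19]
70: hit
43: fault, evict 70, frames [92, 66, 80, 19, 43]
19: hit
43: hit
Hits: 8.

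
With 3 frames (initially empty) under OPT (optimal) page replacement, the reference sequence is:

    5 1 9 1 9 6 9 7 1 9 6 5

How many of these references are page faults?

7

5 → miss, frames [5]
1 → miss, frames [5, 1]
9 → miss, frames [5, 1, 9]
1 → hit
9 → hit
6 → miss, evict 5, frames [1, 9, 6]
9 → hit
7 → miss, evict 6, frames [1, 9, 7]
1 → hit
9 → hit
6 → miss, evict 7, frames [1, 9, 6]
5 → miss, evict 6, frames [1, 9, 5]
Page faults: 7.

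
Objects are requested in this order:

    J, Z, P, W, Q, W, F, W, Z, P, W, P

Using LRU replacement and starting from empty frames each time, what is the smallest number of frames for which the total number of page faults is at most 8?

3

f=1: 12 faults
f=2: 9 faults
f=3: 8 faults
f=4: 8 faults
f=5: 6 faults
f=6: 6 faults
Smallest f with faults ≤ 8 is 3.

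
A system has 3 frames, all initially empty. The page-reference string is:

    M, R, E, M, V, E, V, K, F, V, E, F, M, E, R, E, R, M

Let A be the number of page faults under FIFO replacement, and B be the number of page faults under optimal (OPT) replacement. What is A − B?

1

Under FIFO: F F F . F . . F F . F . F . F . . . → 9 faults.
Under OPT: F F F . F . . F F . . . F . F . . . → 8 faults.
A − B = 9 − 8 = 1.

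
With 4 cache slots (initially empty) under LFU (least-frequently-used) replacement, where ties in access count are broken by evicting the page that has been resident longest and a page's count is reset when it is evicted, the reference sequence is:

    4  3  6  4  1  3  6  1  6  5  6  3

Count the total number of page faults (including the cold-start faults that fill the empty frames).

4: miss, frames {4}
3: miss, frames {4,3}
6: miss, frames {4,3,6}
4: hit
1: miss, frames {4,3,6,1}
3: hit
6: hit
1: hit
6: hit
5: miss, evict 4, frames {3,6,1,5}
6: hit
3: hit
Page faults: 5.

5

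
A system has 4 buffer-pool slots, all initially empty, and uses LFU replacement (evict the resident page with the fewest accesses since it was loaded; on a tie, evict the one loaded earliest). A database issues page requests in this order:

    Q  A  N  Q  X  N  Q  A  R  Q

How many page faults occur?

5

Q: miss, frames {Q}
A: miss, frames {Q,A}
N: miss, frames {Q,A,N}
Q: hit
X: miss, frames {Q,A,N,X}
N: hit
Q: hit
A: hit
R: miss, evict X, frames {Q,A,N,R}
Q: hit
Page faults: 5.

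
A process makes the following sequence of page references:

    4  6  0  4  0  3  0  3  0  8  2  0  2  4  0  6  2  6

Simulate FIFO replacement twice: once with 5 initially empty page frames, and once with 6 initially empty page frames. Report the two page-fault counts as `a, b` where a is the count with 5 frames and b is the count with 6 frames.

5 frames: F F F . . F . . . F F . . F . F . . → 8 faults.
6 frames: F F F . . F . . . F F . . . . . . . → 6 faults.
6 < 8: adding a frame reduced faults, as is typical.

8, 6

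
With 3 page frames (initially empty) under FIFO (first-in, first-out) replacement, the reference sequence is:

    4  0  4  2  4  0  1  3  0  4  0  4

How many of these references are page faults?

7

4 -> fault, frames (4)
0 -> fault, frames (4 0)
4 -> hit
2 -> fault, frames (4 0 2)
4 -> hit
0 -> hit
1 -> fault, evict 4, frames (0 2 1)
3 -> fault, evict 0, frames (2 1 3)
0 -> fault, evict 2, frames (1 3 0)
4 -> fault, evict 1, frames (3 0 4)
0 -> hit
4 -> hit
Page faults: 7.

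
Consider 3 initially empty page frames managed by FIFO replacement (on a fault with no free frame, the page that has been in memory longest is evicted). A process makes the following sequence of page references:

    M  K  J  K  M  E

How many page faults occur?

M: miss, frames [M]
K: miss, frames [M, K]
J: miss, frames [M, K, J]
K: hit
M: hit
E: miss, evict M, frames [K, J, E]
Page faults: 4.

4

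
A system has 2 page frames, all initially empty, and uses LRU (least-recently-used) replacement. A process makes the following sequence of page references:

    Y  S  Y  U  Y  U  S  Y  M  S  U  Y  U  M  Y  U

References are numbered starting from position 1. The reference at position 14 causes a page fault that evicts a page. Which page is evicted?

Y

pos 1: Y -> miss, frames [Y]
pos 2: S -> miss, frames [Y, S]
pos 3: Y -> hit
pos 4: U -> miss, evict S, frames [Y, U]
pos 5: Y -> hit
pos 6: U -> hit
pos 7: S -> miss, evict Y, frames [U, S]
pos 8: Y -> miss, evict U, frames [S, Y]
pos 9: M -> miss, evict S, frames [Y, M]
pos 10: S -> miss, evict Y, frames [M, S]
pos 11: U -> miss, evict M, frames [S, U]
pos 12: Y -> miss, evict S, frames [U, Y]
pos 13: U -> hit
pos 14: M -> miss, evict Y, frames [U, M]
At position 14, page Y is evicted.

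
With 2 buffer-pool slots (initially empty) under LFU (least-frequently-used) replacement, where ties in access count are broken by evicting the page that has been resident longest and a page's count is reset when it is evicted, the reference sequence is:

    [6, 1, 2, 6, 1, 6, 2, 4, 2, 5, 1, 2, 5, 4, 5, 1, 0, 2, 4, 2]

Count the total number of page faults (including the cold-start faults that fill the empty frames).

6: miss, frames [6]
1: miss, frames [6, 1]
2: miss, evict 6, frames [1, 2]
6: miss, evict 1, frames [2, 6]
1: miss, evict 2, frames [6, 1]
6: hit
2: miss, evict 1, frames [6, 2]
4: miss, evict 2, frames [6, 4]
2: miss, evict 4, frames [6, 2]
5: miss, evict 2, frames [6, 5]
1: miss, evict 5, frames [6, 1]
2: miss, evict 1, frames [6, 2]
5: miss, evict 2, frames [6, 5]
4: miss, evict 5, frames [6, 4]
5: miss, evict 4, frames [6, 5]
1: miss, evict 5, frames [6, 1]
0: miss, evict 1, frames [6, 0]
2: miss, evict 0, frames [6, 2]
4: miss, evict 2, frames [6, 4]
2: miss, evict 4, frames [6, 2]
Page faults: 19.

19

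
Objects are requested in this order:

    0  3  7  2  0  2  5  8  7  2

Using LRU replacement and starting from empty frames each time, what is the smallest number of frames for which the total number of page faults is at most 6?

5

f=1: 10 faults
f=2: 9 faults
f=3: 9 faults
f=4: 7 faults
f=5: 6 faults
f=6: 6 faults
Smallest f with faults ≤ 6 is 5.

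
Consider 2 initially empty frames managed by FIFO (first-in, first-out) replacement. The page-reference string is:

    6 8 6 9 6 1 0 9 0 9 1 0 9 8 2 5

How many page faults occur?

6: miss, frames (6)
8: miss, frames (6 8)
6: hit
9: miss, evict 6, frames (8 9)
6: miss, evict 8, frames (9 6)
1: miss, evict 9, frames (6 1)
0: miss, evict 6, frames (1 0)
9: miss, evict 1, frames (0 9)
0: hit
9: hit
1: miss, evict 0, frames (9 1)
0: miss, evict 9, frames (1 0)
9: miss, evict 1, frames (0 9)
8: miss, evict 0, frames (9 8)
2: miss, evict 9, frames (8 2)
5: miss, evict 8, frames (2 5)
Page faults: 13.

13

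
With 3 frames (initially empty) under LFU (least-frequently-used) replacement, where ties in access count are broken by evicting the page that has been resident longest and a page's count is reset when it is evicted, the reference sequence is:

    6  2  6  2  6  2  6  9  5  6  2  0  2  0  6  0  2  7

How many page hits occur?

12

6 → fault, frames {6}
2 → fault, frames {6,2}
6 → hit
2 → hit
6 → hit
2 → hit
6 → hit
9 → fault, frames {6,2,9}
5 → fault, evict 9, frames {6,2,5}
6 → hit
2 → hit
0 → fault, evict 5, frames {6,2,0}
2 → hit
0 → hit
6 → hit
0 → hit
2 → hit
7 → fault, evict 0, frames {6,2,7}
Hits: 12.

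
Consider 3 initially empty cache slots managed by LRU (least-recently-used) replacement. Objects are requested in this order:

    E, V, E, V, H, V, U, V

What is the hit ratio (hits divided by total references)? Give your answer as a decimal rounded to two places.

E: fault, frames (E)
V: fault, frames (E V)
E: hit
V: hit
H: fault, frames (E V H)
V: hit
U: fault, evict E, frames (H V U)
V: hit
Hits: 4 of 8 references → 4/8 = 0.5000.

0.50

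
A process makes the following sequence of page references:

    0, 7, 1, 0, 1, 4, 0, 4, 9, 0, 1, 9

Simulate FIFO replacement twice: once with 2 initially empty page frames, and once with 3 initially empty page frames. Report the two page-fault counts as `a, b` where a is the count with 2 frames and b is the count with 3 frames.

2 frames: F F F F . F . . F F F F → 9 faults.
3 frames: F F F . . F F . F . F . → 7 faults.
7 < 9: adding a frame reduced faults, as is typical.

9, 7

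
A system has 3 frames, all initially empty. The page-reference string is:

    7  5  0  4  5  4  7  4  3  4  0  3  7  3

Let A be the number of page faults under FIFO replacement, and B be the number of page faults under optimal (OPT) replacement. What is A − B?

1

Under FIFO: F F F F . . F . F . F . . . → 7 faults.
Under OPT: F F F F . . . . F . F . . . → 6 faults.
A − B = 7 − 6 = 1.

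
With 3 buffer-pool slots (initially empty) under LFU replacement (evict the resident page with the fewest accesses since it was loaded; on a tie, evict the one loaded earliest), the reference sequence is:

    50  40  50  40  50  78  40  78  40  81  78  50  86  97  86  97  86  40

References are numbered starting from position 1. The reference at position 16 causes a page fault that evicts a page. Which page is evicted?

86

pos 1: 50 -> fault, frames [50]
pos 2: 40 -> fault, frames [50, 40]
pos 3: 50 -> hit
pos 4: 40 -> hit
pos 5: 50 -> hit
pos 6: 78 -> fault, frames [50, 40, 78]
pos 7: 40 -> hit
pos 8: 78 -> hit
pos 9: 40 -> hit
pos 10: 81 -> fault, evict 78, frames [50, 40, 81]
pos 11: 78 -> fault, evict 81, frames [50, 40, 78]
pos 12: 50 -> hit
pos 13: 86 -> fault, evict 78, frames [50, 40, 86]
pos 14: 97 -> fault, evict 86, frames [50, 40, 97]
pos 15: 86 -> fault, evict 97, frames [50, 40, 86]
pos 16: 97 -> fault, evict 86, frames [50, 40, 97]
At position 16, page 86 is evicted.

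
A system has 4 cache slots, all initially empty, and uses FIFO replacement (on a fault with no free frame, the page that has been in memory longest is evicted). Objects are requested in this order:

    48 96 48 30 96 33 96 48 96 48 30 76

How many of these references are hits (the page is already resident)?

7

48 → miss, frames (48)
96 → miss, frames (48 96)
48 → hit
30 → miss, frames (48 96 30)
96 → hit
33 → miss, frames (48 96 30 33)
96 → hit
48 → hit
96 → hit
48 → hit
30 → hit
76 → miss, evict 48, frames (96 30 33 76)
Hits: 7.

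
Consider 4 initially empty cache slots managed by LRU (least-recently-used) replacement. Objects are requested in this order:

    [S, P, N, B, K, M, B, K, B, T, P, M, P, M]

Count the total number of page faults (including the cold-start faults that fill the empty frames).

S: fault, frames {S}
P: fault, frames {S,P}
N: fault, frames {S,P,N}
B: fault, frames {S,P,N,B}
K: fault, evict S, frames {P,N,B,K}
M: fault, evict P, frames {N,B,K,M}
B: hit
K: hit
B: hit
T: fault, evict N, frames {M,K,B,T}
P: fault, evict M, frames {K,B,T,P}
M: fault, evict K, frames {B,T,P,M}
P: hit
M: hit
Page faults: 9.

9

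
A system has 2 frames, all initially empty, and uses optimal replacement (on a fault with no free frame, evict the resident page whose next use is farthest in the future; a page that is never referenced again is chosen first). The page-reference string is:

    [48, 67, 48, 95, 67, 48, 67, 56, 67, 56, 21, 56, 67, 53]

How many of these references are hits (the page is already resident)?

6

48 -> fault, frames (48)
67 -> fault, frames (48 67)
48 -> hit
95 -> fault, evict 48, frames (67 95)
67 -> hit
48 -> fault, evict 95, frames (67 48)
67 -> hit
56 -> fault, evict 48, frames (67 56)
67 -> hit
56 -> hit
21 -> fault, evict 67, frames (56 21)
56 -> hit
67 -> fault, evict 21, frames (56 67)
53 -> fault, evict 67, frames (56 53)
Hits: 6.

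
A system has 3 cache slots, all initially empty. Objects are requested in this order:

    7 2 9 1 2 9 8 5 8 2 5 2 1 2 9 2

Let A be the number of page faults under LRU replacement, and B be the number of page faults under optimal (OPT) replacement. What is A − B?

1

Under LRU: F F F F . . F F . F . . F . F . → 9 faults.
Under OPT: F F F F . . F F . . . . F . F . → 8 faults.
A − B = 9 − 8 = 1.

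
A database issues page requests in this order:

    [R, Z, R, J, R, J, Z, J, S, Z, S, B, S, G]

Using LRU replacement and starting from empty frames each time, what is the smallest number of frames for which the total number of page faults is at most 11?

f=1: 14 faults
f=2: 8 faults
f=3: 6 faults
f=4: 6 faults
f=5: 6 faults
f=6: 6 faults
Smallest f with faults ≤ 11 is 2.

2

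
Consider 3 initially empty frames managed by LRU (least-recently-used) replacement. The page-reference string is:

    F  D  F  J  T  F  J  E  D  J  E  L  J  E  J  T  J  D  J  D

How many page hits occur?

11

F → miss, frames {F}
D → miss, frames {F,D}
F → hit
J → miss, frames {D,F,J}
T → miss, evict D, frames {F,J,T}
F → hit
J → hit
E → miss, evict T, frames {F,J,E}
D → miss, evict F, frames {J,E,D}
J → hit
E → hit
L → miss, evict D, frames {J,E,L}
J → hit
E → hit
J → hit
T → miss, evict L, frames {E,J,T}
J → hit
D → miss, evict E, frames {T,J,D}
J → hit
D → hit
Hits: 11.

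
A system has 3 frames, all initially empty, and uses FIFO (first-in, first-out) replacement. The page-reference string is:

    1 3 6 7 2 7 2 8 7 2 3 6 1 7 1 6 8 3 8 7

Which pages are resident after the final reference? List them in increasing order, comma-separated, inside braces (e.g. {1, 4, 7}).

{3, 7, 8}

1 -> fault, frames {1}
3 -> fault, frames {1,3}
6 -> fault, frames {1,3,6}
7 -> fault, evict 1, frames {3,6,7}
2 -> fault, evict 3, frames {6,7,2}
7 -> hit
2 -> hit
8 -> fault, evict 6, frames {7,2,8}
7 -> hit
2 -> hit
3 -> fault, evict 7, frames {2,8,3}
6 -> fault, evict 2, frames {8,3,6}
1 -> fault, evict 8, frames {3,6,1}
7 -> fault, evict 3, frames {6,1,7}
1 -> hit
6 -> hit
8 -> fault, evict 6, frames {1,7,8}
3 -> fault, evict 1, frames {7,8,3}
8 -> hit
7 -> hit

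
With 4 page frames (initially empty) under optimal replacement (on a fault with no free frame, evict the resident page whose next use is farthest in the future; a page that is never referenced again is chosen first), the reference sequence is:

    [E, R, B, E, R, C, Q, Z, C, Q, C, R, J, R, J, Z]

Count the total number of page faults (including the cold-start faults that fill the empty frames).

E: fault, frames [E]
R: fault, frames [E, R]
B: fault, frames [E, R, B]
E: hit
R: hit
C: fault, frames [E, R, B, C]
Q: fault, evict B, frames [E, R, C, Q]
Z: fault, evict E, frames [R, C, Q, Z]
C: hit
Q: hit
C: hit
R: hit
J: fault, evict Q, frames [R, C, Z, J]
R: hit
J: hit
Z: hit
Page faults: 7.

7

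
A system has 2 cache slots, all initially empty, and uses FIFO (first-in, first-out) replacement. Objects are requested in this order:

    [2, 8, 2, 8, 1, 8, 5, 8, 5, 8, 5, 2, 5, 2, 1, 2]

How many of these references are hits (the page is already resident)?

7

2 → fault, frames [2]
8 → fault, frames [2, 8]
2 → hit
8 → hit
1 → fault, evict 2, frames [8, 1]
8 → hit
5 → fault, evict 8, frames [1, 5]
8 → fault, evict 1, frames [5, 8]
5 → hit
8 → hit
5 → hit
2 → fault, evict 5, frames [8, 2]
5 → fault, evict 8, frames [2, 5]
2 → hit
1 → fault, evict 2, frames [5, 1]
2 → fault, evict 5, frames [1, 2]
Hits: 7.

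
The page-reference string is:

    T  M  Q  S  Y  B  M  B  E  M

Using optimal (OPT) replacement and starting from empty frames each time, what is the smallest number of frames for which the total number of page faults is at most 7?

f=1: 10 faults
f=2: 7 faults
f=3: 7 faults
f=4: 7 faults
f=5: 7 faults
f=6: 7 faults
f=7: 7 faults
Smallest f with faults ≤ 7 is 2.

2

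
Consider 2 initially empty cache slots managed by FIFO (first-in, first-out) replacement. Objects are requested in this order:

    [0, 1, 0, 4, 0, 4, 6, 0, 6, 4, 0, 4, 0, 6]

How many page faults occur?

0 -> fault, frames [0]
1 -> fault, frames [0, 1]
0 -> hit
4 -> fault, evict 0, frames [1, 4]
0 -> fault, evict 1, frames [4, 0]
4 -> hit
6 -> fault, evict 4, frames [0, 6]
0 -> hit
6 -> hit
4 -> fault, evict 0, frames [6, 4]
0 -> fault, evict 6, frames [4, 0]
4 -> hit
0 -> hit
6 -> fault, evict 4, frames [0, 6]
Page faults: 8.

8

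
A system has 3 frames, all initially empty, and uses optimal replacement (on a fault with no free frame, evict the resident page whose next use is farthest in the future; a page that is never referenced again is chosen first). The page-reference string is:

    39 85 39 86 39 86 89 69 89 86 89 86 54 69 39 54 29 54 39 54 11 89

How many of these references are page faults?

39 → miss, frames [39]
85 → miss, frames [39, 85]
39 → hit
86 → miss, frames [39, 85, 86]
39 → hit
86 → hit
89 → miss, evict 85, frames [39, 86, 89]
69 → miss, evict 39, frames [86, 89, 69]
89 → hit
86 → hit
89 → hit
86 → hit
54 → miss, evict 86, frames [89, 69, 54]
69 → hit
39 → miss, evict 69, frames [89, 54, 39]
54 → hit
29 → miss, evict 89, frames [54, 39, 29]
54 → hit
39 → hit
54 → hit
11 → miss, evict 29, frames [54, 39, 11]
89 → miss, evict 11, frames [54, 39, 89]
Page faults: 10.

10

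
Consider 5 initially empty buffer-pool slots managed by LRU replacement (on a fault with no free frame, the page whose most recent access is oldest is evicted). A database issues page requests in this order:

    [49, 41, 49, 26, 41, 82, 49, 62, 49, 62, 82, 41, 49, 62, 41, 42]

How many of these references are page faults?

6

49 → fault, frames (49)
41 → fault, frames (49 41)
49 → hit
26 → fault, frames (41 49 26)
41 → hit
82 → fault, frames (49 26 41 82)
49 → hit
62 → fault, frames (26 41 82 49 62)
49 → hit
62 → hit
82 → hit
41 → hit
49 → hit
62 → hit
41 → hit
42 → fault, evict 26, frames (82 49 62 41 42)
Page faults: 6.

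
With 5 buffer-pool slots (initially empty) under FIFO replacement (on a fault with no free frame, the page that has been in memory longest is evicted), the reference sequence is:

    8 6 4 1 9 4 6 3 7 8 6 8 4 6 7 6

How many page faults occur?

10

8: miss, frames [8]
6: miss, frames [8, 6]
4: miss, frames [8, 6, 4]
1: miss, frames [8, 6, 4, 1]
9: miss, frames [8, 6, 4, 1, 9]
4: hit
6: hit
3: miss, evict 8, frames [6, 4, 1, 9, 3]
7: miss, evict 6, frames [4, 1, 9, 3, 7]
8: miss, evict 4, frames [1, 9, 3, 7, 8]
6: miss, evict 1, frames [9, 3, 7, 8, 6]
8: hit
4: miss, evict 9, frames [3, 7, 8, 6, 4]
6: hit
7: hit
6: hit
Page faults: 10.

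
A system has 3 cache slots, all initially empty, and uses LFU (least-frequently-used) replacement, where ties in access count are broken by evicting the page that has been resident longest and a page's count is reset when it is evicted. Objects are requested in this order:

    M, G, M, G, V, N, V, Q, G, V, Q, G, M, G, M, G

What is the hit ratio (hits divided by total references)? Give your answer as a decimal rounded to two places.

M: miss, frames {M}
G: miss, frames {M,G}
M: hit
G: hit
V: miss, frames {M,G,V}
N: miss, evict V, frames {M,G,N}
V: miss, evict N, frames {M,G,V}
Q: miss, evict V, frames {M,G,Q}
G: hit
V: miss, evict Q, frames {M,G,V}
Q: miss, evict V, frames {M,G,Q}
G: hit
M: hit
G: hit
M: hit
G: hit
Hits: 8 of 16 references → 8/16 = 0.5000.

0.50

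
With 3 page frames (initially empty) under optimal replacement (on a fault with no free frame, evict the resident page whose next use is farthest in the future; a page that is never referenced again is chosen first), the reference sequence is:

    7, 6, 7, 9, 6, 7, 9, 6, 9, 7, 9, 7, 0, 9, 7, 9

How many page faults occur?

7: miss, frames (7)
6: miss, frames (7 6)
7: hit
9: miss, frames (7 6 9)
6: hit
7: hit
9: hit
6: hit
9: hit
7: hit
9: hit
7: hit
0: miss, evict 6, frames (7 9 0)
9: hit
7: hit
9: hit
Page faults: 4.

4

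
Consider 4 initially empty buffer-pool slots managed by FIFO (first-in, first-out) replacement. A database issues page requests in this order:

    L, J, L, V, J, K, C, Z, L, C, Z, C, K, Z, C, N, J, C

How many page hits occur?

L → fault, frames (L)
J → fault, frames (L J)
L → hit
V → fault, frames (L J V)
J → hit
K → fault, frames (L J V K)
C → fault, evict L, frames (J V K C)
Z → fault, evict J, frames (V K C Z)
L → fault, evict V, frames (K C Z L)
C → hit
Z → hit
C → hit
K → hit
Z → hit
C → hit
N → fault, evict K, frames (C Z L N)
J → fault, evict C, frames (Z L N J)
C → fault, evict Z, frames (L N J C)
Hits: 8.

8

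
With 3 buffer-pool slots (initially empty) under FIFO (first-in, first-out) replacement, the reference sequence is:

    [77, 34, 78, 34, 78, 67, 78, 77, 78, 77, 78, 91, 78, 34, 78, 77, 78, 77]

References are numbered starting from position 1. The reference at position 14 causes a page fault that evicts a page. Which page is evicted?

77

pos 1: 77: miss, frames [77]
pos 2: 34: miss, frames [77, 34]
pos 3: 78: miss, frames [77, 34, 78]
pos 4: 34: hit
pos 5: 78: hit
pos 6: 67: miss, evict 77, frames [34, 78, 67]
pos 7: 78: hit
pos 8: 77: miss, evict 34, frames [78, 67, 77]
pos 9: 78: hit
pos 10: 77: hit
pos 11: 78: hit
pos 12: 91: miss, evict 78, frames [67, 77, 91]
pos 13: 78: miss, evict 67, frames [77, 91, 78]
pos 14: 34: miss, evict 77, frames [91, 78, 34]
At position 14, page 77 is evicted.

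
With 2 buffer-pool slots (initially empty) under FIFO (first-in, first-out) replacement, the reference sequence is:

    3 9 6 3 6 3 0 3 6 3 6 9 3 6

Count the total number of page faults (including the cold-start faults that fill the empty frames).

9

3: miss, frames [3]
9: miss, frames [3, 9]
6: miss, evict 3, frames [9, 6]
3: miss, evict 9, frames [6, 3]
6: hit
3: hit
0: miss, evict 6, frames [3, 0]
3: hit
6: miss, evict 3, frames [0, 6]
3: miss, evict 0, frames [6, 3]
6: hit
9: miss, evict 6, frames [3, 9]
3: hit
6: miss, evict 3, frames [9, 6]
Page faults: 9.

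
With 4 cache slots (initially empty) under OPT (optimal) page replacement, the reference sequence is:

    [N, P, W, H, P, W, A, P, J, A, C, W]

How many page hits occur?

5

N → fault, frames [N]
P → fault, frames [N, P]
W → fault, frames [N, P, W]
H → fault, frames [N, P, W, H]
P → hit
W → hit
A → fault, evict H, frames [N, P, W, A]
P → hit
J → fault, evict P, frames [N, W, A, J]
A → hit
C → fault, evict J, frames [N, W, A, C]
W → hit
Hits: 5.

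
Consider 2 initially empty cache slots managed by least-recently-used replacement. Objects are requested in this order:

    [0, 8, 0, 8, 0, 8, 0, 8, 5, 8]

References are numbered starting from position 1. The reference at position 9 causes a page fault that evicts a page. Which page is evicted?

0

pos 1: 0 -> miss, frames (0)
pos 2: 8 -> miss, frames (0 8)
pos 3: 0 -> hit
pos 4: 8 -> hit
pos 5: 0 -> hit
pos 6: 8 -> hit
pos 7: 0 -> hit
pos 8: 8 -> hit
pos 9: 5 -> miss, evict 0, frames (8 5)
At position 9, page 0 is evicted.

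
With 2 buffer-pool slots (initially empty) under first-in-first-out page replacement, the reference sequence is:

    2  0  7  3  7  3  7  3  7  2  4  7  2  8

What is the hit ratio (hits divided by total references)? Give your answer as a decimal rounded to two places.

0.36

2 → miss, frames [2]
0 → miss, frames [2, 0]
7 → miss, evict 2, frames [0, 7]
3 → miss, evict 0, frames [7, 3]
7 → hit
3 → hit
7 → hit
3 → hit
7 → hit
2 → miss, evict 7, frames [3, 2]
4 → miss, evict 3, frames [2, 4]
7 → miss, evict 2, frames [4, 7]
2 → miss, evict 4, frames [7, 2]
8 → miss, evict 7, frames [2, 8]
Hits: 5 of 14 references → 5/14 = 0.3571.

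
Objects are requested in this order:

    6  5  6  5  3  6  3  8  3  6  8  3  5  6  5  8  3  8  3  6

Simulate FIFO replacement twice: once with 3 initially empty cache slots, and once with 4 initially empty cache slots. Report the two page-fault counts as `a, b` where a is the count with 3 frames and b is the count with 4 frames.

9, 4

3 frames: F F . . F . . F . F . . F . . . F F . F → 9 faults.
4 frames: F F . . F . . F . . . . . . . . . . . . → 4 faults.
4 < 9: adding a frame reduced faults, as is typical.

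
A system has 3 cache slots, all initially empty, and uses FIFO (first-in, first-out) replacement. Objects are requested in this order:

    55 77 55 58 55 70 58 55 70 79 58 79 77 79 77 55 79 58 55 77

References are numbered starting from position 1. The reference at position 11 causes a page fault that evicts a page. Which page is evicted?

pos 1: 55 → miss, frames [55]
pos 2: 77 → miss, frames [55, 77]
pos 3: 55 → hit
pos 4: 58 → miss, frames [55, 77, 58]
pos 5: 55 → hit
pos 6: 70 → miss, evict 55, frames [77, 58, 70]
pos 7: 58 → hit
pos 8: 55 → miss, evict 77, frames [58, 70, 55]
pos 9: 70 → hit
pos 10: 79 → miss, evict 58, frames [70, 55, 79]
pos 11: 58 → miss, evict 70, frames [55, 79, 58]
At position 11, page 70 is evicted.

70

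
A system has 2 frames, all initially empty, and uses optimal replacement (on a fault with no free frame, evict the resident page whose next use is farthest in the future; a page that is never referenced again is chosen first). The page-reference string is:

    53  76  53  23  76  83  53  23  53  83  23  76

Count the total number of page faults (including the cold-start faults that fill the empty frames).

7

53: fault, frames {53}
76: fault, frames {53,76}
53: hit
23: fault, evict 53, frames {76,23}
76: hit
83: fault, evict 76, frames {23,83}
53: fault, evict 83, frames {23,53}
23: hit
53: hit
83: fault, evict 53, frames {23,83}
23: hit
76: fault, evict 83, frames {23,76}
Page faults: 7.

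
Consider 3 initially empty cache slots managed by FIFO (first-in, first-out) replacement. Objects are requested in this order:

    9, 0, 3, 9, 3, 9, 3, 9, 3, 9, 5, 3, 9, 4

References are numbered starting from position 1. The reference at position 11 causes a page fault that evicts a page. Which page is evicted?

9

pos 1: 9 → fault, frames [9]
pos 2: 0 → fault, frames [9, 0]
pos 3: 3 → fault, frames [9, 0, 3]
pos 4: 9 → hit
pos 5: 3 → hit
pos 6: 9 → hit
pos 7: 3 → hit
pos 8: 9 → hit
pos 9: 3 → hit
pos 10: 9 → hit
pos 11: 5 → fault, evict 9, frames [0, 3, 5]
At position 11, page 9 is evicted.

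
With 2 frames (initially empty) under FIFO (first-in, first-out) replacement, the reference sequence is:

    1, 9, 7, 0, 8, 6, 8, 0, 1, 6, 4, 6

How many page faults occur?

10

1 -> fault, frames [1]
9 -> fault, frames [1, 9]
7 -> fault, evict 1, frames [9, 7]
0 -> fault, evict 9, frames [7, 0]
8 -> fault, evict 7, frames [0, 8]
6 -> fault, evict 0, frames [8, 6]
8 -> hit
0 -> fault, evict 8, frames [6, 0]
1 -> fault, evict 6, frames [0, 1]
6 -> fault, evict 0, frames [1, 6]
4 -> fault, evict 1, frames [6, 4]
6 -> hit
Page faults: 10.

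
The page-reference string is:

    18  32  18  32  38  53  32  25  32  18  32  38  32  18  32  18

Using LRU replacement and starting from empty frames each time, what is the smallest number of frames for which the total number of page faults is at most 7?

3

f=1: 16 faults
f=2: 9 faults
f=3: 7 faults
f=4: 7 faults
f=5: 5 faults
Smallest f with faults ≤ 7 is 3.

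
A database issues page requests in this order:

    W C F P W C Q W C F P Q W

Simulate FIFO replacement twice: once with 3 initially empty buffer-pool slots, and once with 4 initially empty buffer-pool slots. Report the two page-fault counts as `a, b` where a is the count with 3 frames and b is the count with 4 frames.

3 frames: F F F F F F F . . F F . F → 10 faults.
4 frames: F F F F . . F F F F F F F → 11 faults.
11 > 10: adding a frame increased faults — Belady's anomaly.

10, 11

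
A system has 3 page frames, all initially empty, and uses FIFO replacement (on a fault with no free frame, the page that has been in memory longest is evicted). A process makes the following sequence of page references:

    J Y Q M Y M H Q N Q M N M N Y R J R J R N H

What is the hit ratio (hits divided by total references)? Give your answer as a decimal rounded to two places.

J: miss, frames [J]
Y: miss, frames [J, Y]
Q: miss, frames [J, Y, Q]
M: miss, evict J, frames [Y, Q, M]
Y: hit
M: hit
H: miss, evict Y, frames [Q, M, H]
Q: hit
N: miss, evict Q, frames [M, H, N]
Q: miss, evict M, frames [H, N, Q]
M: miss, evict H, frames [N, Q, M]
N: hit
M: hit
N: hit
Y: miss, evict N, frames [Q, M, Y]
R: miss, evict Q, frames [M, Y, R]
J: miss, evict M, frames [Y, R, J]
R: hit
J: hit
R: hit
N: miss, evict Y, frames [R, J, N]
H: miss, evict R, frames [J, N, H]
Hits: 9 of 22 references → 9/22 = 0.4091.

0.41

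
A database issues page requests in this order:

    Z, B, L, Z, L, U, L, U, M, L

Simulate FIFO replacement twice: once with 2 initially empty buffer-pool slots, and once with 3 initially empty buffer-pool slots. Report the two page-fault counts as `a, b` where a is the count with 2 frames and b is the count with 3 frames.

2 frames: F F F F . F F . F . → 7 faults.
3 frames: F F F . . F . . F . → 5 faults.
5 < 7: adding a frame reduced faults, as is typical.

7, 5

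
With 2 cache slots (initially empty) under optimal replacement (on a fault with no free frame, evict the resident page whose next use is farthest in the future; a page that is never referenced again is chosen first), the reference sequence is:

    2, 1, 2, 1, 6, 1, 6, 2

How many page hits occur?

4

2 -> miss, frames [2]
1 -> miss, frames [2, 1]
2 -> hit
1 -> hit
6 -> miss, evict 2, frames [1, 6]
1 -> hit
6 -> hit
2 -> miss, evict 6, frames [1, 2]
Hits: 4.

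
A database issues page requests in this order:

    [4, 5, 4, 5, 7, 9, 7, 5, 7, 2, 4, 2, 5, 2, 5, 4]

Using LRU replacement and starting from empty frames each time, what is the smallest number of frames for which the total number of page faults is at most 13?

2

f=1: 16 faults
f=2: 9 faults
f=3: 7 faults
f=4: 6 faults
f=5: 5 faults
Smallest f with faults ≤ 13 is 2.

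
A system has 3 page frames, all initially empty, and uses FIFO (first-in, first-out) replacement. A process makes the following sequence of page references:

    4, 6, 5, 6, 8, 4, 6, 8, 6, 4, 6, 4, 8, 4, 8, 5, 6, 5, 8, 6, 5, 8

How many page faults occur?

4 -> fault, frames [4]
6 -> fault, frames [4, 6]
5 -> fault, frames [4, 6, 5]
6 -> hit
8 -> fault, evict 4, frames [6, 5, 8]
4 -> fault, evict 6, frames [5, 8, 4]
6 -> fault, evict 5, frames [8, 4, 6]
8 -> hit
6 -> hit
4 -> hit
6 -> hit
4 -> hit
8 -> hit
4 -> hit
8 -> hit
5 -> fault, evict 8, frames [4, 6, 5]
6 -> hit
5 -> hit
8 -> fault, evict 4, frames [6, 5, 8]
6 -> hit
5 -> hit
8 -> hit
Page faults: 8.

8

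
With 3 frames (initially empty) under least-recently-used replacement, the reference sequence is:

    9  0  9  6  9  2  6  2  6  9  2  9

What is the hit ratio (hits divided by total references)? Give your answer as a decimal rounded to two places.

0.67

9 -> fault, frames (9)
0 -> fault, frames (9 0)
9 -> hit
6 -> fault, frames (0 9 6)
9 -> hit
2 -> fault, evict 0, frames (6 9 2)
6 -> hit
2 -> hit
6 -> hit
9 -> hit
2 -> hit
9 -> hit
Hits: 8 of 12 references → 8/12 = 0.6667.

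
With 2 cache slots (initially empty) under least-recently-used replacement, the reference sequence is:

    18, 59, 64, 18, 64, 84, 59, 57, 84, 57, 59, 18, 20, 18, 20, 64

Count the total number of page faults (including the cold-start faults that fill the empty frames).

12

18: miss, frames {18}
59: miss, frames {18,59}
64: miss, evict 18, frames {59,64}
18: miss, evict 59, frames {64,18}
64: hit
84: miss, evict 18, frames {64,84}
59: miss, evict 64, frames {84,59}
57: miss, evict 84, frames {59,57}
84: miss, evict 59, frames {57,84}
57: hit
59: miss, evict 84, frames {57,59}
18: miss, evict 57, frames {59,18}
20: miss, evict 59, frames {18,20}
18: hit
20: hit
64: miss, evict 18, frames {20,64}
Page faults: 12.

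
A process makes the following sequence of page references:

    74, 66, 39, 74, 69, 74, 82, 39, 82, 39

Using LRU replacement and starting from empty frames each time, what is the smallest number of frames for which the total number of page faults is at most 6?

f=1: 10 faults
f=2: 7 faults
f=3: 6 faults
f=4: 5 faults
f=5: 5 faults
Smallest f with faults ≤ 6 is 3.

3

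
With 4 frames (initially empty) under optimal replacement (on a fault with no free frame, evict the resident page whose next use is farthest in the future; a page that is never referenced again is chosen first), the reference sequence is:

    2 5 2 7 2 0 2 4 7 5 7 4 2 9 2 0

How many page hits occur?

9

2: fault, frames [2]
5: fault, frames [2, 5]
2: hit
7: fault, frames [2, 5, 7]
2: hit
0: fault, frames [2, 5, 7, 0]
2: hit
4: fault, evict 0, frames [2, 5, 7, 4]
7: hit
5: hit
7: hit
4: hit
2: hit
9: fault, evict 4, frames [2, 5, 7, 9]
2: hit
0: fault, evict 9, frames [2, 5, 7, 0]
Hits: 9.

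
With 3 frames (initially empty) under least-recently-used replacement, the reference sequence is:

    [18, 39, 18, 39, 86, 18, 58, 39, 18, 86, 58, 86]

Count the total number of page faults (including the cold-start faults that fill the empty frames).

18 → fault, frames [18]
39 → fault, frames [18, 39]
18 → hit
39 → hit
86 → fault, frames [18, 39, 86]
18 → hit
58 → fault, evict 39, frames [86, 18, 58]
39 → fault, evict 86, frames [18, 58, 39]
18 → hit
86 → fault, evict 58, frames [39, 18, 86]
58 → fault, evict 39, frames [18, 86, 58]
86 → hit
Page faults: 7.

7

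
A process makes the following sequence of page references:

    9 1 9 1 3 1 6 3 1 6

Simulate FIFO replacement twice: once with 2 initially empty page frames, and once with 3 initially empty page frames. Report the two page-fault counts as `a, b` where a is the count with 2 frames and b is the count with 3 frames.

2 frames: F F . . F . F . F . → 5 faults.
3 frames: F F . . F . F . . . → 4 faults.
4 < 5: adding a frame reduced faults, as is typical.

5, 4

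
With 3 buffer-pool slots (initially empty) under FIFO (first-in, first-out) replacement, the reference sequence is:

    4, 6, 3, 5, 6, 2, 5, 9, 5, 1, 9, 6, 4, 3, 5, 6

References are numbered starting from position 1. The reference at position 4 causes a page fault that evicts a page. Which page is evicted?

4

pos 1: 4 -> fault, frames [4]
pos 2: 6 -> fault, frames [4, 6]
pos 3: 3 -> fault, frames [4, 6, 3]
pos 4: 5 -> fault, evict 4, frames [6, 3, 5]
At position 4, page 4 is evicted.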